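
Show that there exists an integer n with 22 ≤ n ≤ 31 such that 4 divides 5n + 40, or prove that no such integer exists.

n = 24

Scanning upward from n = 22 gives 150, 155, none divisible by 4. At n = 24 we get 5·24 + 40 = 160, and 160 = 4·40.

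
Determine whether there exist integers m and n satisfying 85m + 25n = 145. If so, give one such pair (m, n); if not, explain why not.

m = 2, n = -1

Every value of 85m + 25n is a multiple of gcd(85, 25) = 5; since 5 ∣ 145, solutions exist.
Dividing through by 5 reduces the equation to 17m + 5n = 29.
Dividing repeatedly: 17 = 3·5 + 2, 5 = 2·2 + 1, 2 = 2·1 + 0.
Working back up the chain: 1 = 5 − 2·2 = 5 − 2·(17 − 3·5) = −2·17 + 7·5. So 17·(-2) + 5·7 = 1.
Multiplying through by 29: m = (-2)·29 = -58, n = 7·29 = 203 is a solution.
The general solution is m = -58 + 5k, n = 203 − 17k; taking k = 12 gives the smaller pair m = 2, n = -1.
Indeed 85·2 + 25·(-1) = 170 − 25 = 145.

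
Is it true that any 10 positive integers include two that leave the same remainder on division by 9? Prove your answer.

Partition the integers by their residue mod 9; there are 9 classes.
Placing 10 integers into 9 classes, some class receives at least two — say a and b.
So a and b have equal remainders mod 9, which is exactly what was to be shown.

Yes.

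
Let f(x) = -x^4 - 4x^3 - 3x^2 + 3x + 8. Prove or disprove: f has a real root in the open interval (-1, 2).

f(-1) = 5 and f(2) = -46, which have opposite signs.
f is continuous everywhere (it is a polynomial), in particular on [-1, 2].
By the Intermediate Value Theorem, f takes the value 0 somewhere in the open interval.

Yes, f has a root in the interval.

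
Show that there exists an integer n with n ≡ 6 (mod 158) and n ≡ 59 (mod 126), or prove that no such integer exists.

No such integer exists.

gcd(158, 126) = 2. If n ≡ 6 (mod 158) and n ≡ 59 (mod 126), then n ≡ 6 (mod 2) and n ≡ 59 (mod 2).
But 6 mod 2 = 0 while 59 mod 2 = 1, a contradiction.
Therefore no such n exists.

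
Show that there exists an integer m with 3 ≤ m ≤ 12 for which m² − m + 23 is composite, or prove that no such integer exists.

m = 4

At m = 4: 4² − 4 + 23 = 35 = 5·7, which is composite.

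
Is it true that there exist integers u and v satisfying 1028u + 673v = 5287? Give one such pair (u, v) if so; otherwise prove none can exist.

u = 595, v = -901

1028 and 673 are coprime, so 1028u + 673v ranges over all of ℤ.
Run the Euclidean algorithm on 1028 and 673: 1028 = 1·673 + 355, 673 = 1·355 + 318, 355 = 1·318 + 37, 318 = 8·37 + 22, 37 = 1·22 + 15, 22 = 1·15 + 7, 15 = 2·7 + 1, 7 = 7·1 + 0.
Working back up the chain: 1 = 15 − 2·7 = 15 − 2·(22 − 1·15) = −2·22 + 3·15 = −2·22 + 3·(37 − 1·22) = 3·37 − 5·22 = 3·37 − 5·(318 − 8·37) = −5·318 + 43·37 = −5·318 + 43·(355 − 1·318) = 43·355 − 48·318 = 43·355 − 48·(673 − 1·355) = −48·673 + 91·355 = −48·673 + 91·(1028 − 1·673) = 91·1028 − 139·673. So 1028·91 + 673·(-139) = 1.
Scaling by 5287 gives the particular solution (u, v) = (481117, -734893).
The general solution is u = 481117 + 673k, v = -734893 − 1028k; taking k = -714 gives the smaller pair u = 595, v = -901.
Indeed 1028·595 + 673·(-901) = 611660 − 606373 = 5287.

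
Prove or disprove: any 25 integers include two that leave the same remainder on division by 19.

True.

Partition the integers by their residue mod 19; there are 19 classes.
Placing 25 integers into 19 classes, some class receives at least two — say a and b.
That is, a and b leave the same remainder on division by 19, as claimed.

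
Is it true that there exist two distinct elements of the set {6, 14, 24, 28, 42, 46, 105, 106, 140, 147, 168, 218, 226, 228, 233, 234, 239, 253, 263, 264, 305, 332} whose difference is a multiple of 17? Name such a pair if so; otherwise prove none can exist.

Both 14 and 218 leave remainder 14 on division by 17; their difference 204 = 12·17 is a multiple of 17.

Yes: 14 and 218.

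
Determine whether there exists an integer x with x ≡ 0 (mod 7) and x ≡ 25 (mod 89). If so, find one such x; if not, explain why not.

Since 7 and 89 share no common factor, CRT says the pair of congruences has a solution (unique mod 623).
Write x = 0 + 7t and require 0 + 7t ≡ 25 (mod 89), i.e. 7t ≡ 25 (mod 89).
Since 7·51 = 357 = 4·89 + 1, the inverse of 7 mod 89 is 51.
Multiplying by 51: t ≡ 51·25 = 1275 ≡ 29 (mod 89).
Taking t = 29 gives x = 0 + 7·29 = 203.
Verify: 203 = 29·7 + 0 and 203 = 2·89 + 25. ✓

x = 203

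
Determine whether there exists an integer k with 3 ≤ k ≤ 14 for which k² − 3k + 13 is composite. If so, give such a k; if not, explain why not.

At k = 12: 12² − 3·12 + 13 = 121 = 11·11, which is composite.

k = 12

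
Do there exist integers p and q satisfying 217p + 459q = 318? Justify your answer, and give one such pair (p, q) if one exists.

217 and 459 are coprime, so 217p + 459q ranges over all of ℤ.
Dividing repeatedly: 459 = 2·217 + 25, 217 = 8·25 + 17, 25 = 1·17 + 8, 17 = 2·8 + 1, 8 = 8·1 + 0.
Back-substituting, 1 = 17 − 2·8 = 17 − 2·(25 − 1·17) = −2·25 + 3·17 = −2·25 + 3·(217 − 8·25) = 3·217 − 26·25 = 3·217 − 26·(459 − 2·217) = −26·459 + 55·217; that is, 217·55 + 459·(-26) = 1.
Multiplying through by 318: p = 55·318 = 17490, q = (-26)·318 = -8268 is a solution.
Subtracting 38·459 from p and adding 38·217 to q gives the tidier solution (48, -22).
Indeed 217·48 + 459·(-22) = 10416 − 10098 = 318.

p = 48, q = -22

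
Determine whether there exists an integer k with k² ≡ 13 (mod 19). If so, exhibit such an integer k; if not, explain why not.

Computing k² mod 19 for k = 0, 1, …, 9 (enough, by the symmetry k ↦ 19 − k) gives 0, 1, 4, 9, 16, 6, 17, 11, 7, 5.
So the quadratic residues mod 19 are {0, 1, 4, 5, 6, 7, 9, 11, 16, 17}, and 13 is not among them.
Hence no integer k has k² ≡ 13 (mod 19).

No, no such integer exists.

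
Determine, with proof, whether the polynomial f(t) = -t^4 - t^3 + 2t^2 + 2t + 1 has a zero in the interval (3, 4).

No such root exists.

f(3) = -83 and f(4) = -279, both negative, so a sign-change argument is unavailable; we show f keeps this sign on the whole interval.
Shift to the endpoint 3: with t = 3 + u (0 < u < 1), one computes f(3 + u) = -u^4 - 13u^3 - 61u^2 - 121u - 83.
The nonzero coefficients here are all negative, so for u > 0 every term is negative (or zero), and the constant term -83 is strictly negative.
So f is strictly negative on (3, 4); no root exists in the interval.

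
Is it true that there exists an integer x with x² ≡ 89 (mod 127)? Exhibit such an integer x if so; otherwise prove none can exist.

127 is prime, so by Euler's criterion 89 is a square mod 127 iff 89^((127−1)/2) = 89^63 ≡ 1 (mod 127).
Squaring successively (mod 127): 89^2 = 7921 ≡ 47; 89^4 ≡ 47² = 2209 ≡ 50; 89^8 ≡ 50² = 2500 ≡ 87; 89^16 ≡ 87² = 7569 ≡ 76; 89^32 ≡ 76² = 5776 ≡ 61.
Since 63 = 32 + 16 + 8 + 4 + 2 + 1, 89^63 ≡ 61 · 76 · 87 · 50 · 47 · 89; multiplying out mod 127: 61·76 = 4636 ≡ 64, then 64·87 = 5568 ≡ 107, then 107·50 = 5350 ≡ 16, then 16·47 = 752 ≡ 117, then 117·89 = 10413 ≡ 126. Thus 89^63 ≡ 126 ≡ −1 (mod 127).
By Euler's criterion 89 is a quadratic non-residue mod 127: no x satisfies x² ≡ 89 (mod 127).

There is no such integer.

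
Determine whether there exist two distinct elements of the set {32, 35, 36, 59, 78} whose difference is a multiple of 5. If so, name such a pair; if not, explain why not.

Two integers differ by a multiple of 5 exactly when they have the same residue mod 5. The residues are 32↦2, 35↦0, 36↦1, 59↦4, 78↦3.
These 5 residues are pairwise different, hence no difference of two elements is divisible by 5.

There is no such pair.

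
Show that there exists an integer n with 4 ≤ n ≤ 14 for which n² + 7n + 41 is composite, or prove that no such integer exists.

n = 8

At n = 8: 8² + 7·8 + 41 = 161 = 7·23, which is composite.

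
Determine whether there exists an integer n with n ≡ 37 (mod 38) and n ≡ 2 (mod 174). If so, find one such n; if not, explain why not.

No, no such integer exists.

Both moduli are multiples of 2 = gcd(38, 174), so any solution would satisfy n ≡ 37 and n ≡ 2 modulo 2 simultaneously.
But 37 mod 2 = 1 while 2 mod 2 = 0, a contradiction.
Hence the system has no solution.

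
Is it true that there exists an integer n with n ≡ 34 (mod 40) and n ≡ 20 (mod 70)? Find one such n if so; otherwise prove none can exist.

Reduce both congruences modulo 10, which divides 40 and 70: they say n ≡ 34 (mod 10) and n ≡ 20 (mod 10).
But 34 mod 10 = 4 while 20 mod 10 = 0, a contradiction.
Hence the system has no solution.

No, no such integer exists.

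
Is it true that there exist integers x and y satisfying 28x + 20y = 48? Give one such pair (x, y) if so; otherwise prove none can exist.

Since gcd(28, 20) = 4 and 48 = 4·12, Bézout's identity guarantees a solution.
Dividing through by 4 reduces the equation to 7x + 5y = 12.
Euclidean algorithm: 7 = 1·5 + 2, 5 = 2·2 + 1, 2 = 2·1 + 0.
Unwinding: 1 = 5 − 2·2 = 5 − 2·(7 − 1·5) = −2·7 + 3·5, i.e. 7·(-2) + 5·3 = 1.
Multiplying through by 12: x = (-2)·12 = -24, y = 3·12 = 36 is a solution.
The general solution is x = -24 + 5k, y = 36 − 7k; taking k = 5 gives the smaller pair x = 1, y = 1.
Check: 28·1 + 20·1 = 28 + 20 = 48. ✓

x = 1, y = 1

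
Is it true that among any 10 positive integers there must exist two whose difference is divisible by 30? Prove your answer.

No, the set {107, 108, 109, 110, 111, 112, 113, 114, 115, 116} is a counterexample.

Try 10 consecutive integers, 107, 108, …, 116. Their remainders mod 30 are 17, 18, 19, 20, 21, 22, 23, 24, 25, 26 — pairwise different, as any 10 ≤ 30 consecutive integers have distinct residues.
No two share a residue, so no pair has difference divisible by 30; the claim fails for this set.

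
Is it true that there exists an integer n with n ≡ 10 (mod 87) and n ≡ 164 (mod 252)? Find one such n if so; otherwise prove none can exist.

No such integer exists.

Reduce both congruences modulo 3, which divides 87 and 252: they say n ≡ 10 (mod 3) and n ≡ 164 (mod 3).
But 10 mod 3 = 1 while 164 mod 3 = 2, a contradiction.
Therefore no such n exists.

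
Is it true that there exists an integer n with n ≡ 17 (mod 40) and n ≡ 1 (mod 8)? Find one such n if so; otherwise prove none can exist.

The moduli are not coprime: gcd(40, 8) = 8. Compatibility requires 8 ∣ (1 − 17) = -16, which holds, so solutions exist.
The smallest candidate n = 17 works directly: 17 ≡ 1 (mod 8).
Check: 17 mod 40 = 17, 17 mod 8 = 1. ✓

n = 17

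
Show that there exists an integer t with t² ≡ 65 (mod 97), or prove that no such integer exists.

t = 29

t = 29 works: 29² = 841, and 841 − 65 = 776 = 8·97.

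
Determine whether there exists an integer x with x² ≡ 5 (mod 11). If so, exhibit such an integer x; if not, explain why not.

Take x = 4. Then 4² = 16 = 1·11 + 5, so 4² ≡ 5 (mod 11).

x = 4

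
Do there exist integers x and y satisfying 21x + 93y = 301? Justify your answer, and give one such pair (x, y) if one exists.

No such integers exist.

Both 21 and 93 are divisible by gcd(21, 93) = 3, hence so is any combination 21x + 93y.
But 301 = 3·100 + 1, so 3 ∤ 301.
Hence no integers x, y satisfy the equation.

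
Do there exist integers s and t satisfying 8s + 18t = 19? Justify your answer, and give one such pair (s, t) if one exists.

gcd(8, 18) = 2, so every integer of the form 8s + 18t is a multiple of 2.
However 19 leaves remainder 1 on division by 2.
So the equation is unsolvable over ℤ.

No, no such integers exist.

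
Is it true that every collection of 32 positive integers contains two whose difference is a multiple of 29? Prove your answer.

True.

Partition the integers by their residue mod 29; there are 29 classes.
Since 32 > 29, two of the 32 integers must share a residue class by the pigeonhole principle; call them a and b.
Their difference a − b is then a multiple of 29.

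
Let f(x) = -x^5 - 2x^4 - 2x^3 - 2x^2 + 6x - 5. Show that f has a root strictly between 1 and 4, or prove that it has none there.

No.

The endpoint values f(1) = -6 and f(4) = -1677 are both negative. Claim: f(x) < 0 for every x in (1, 4).
Substitute x = 1 + u, where 0 < u < 3 on the interval. Expanding, f(1 + u) = -u^5 - 7u^4 - 20u^3 - 30u^2 - 17u - 6.
All 6 nonzero coefficients of this polynomial in u are negative; hence for u > 0 the value is a sum of negative terms (the constant -6 among them).
So f is strictly negative on (1, 4); no root exists in the interval.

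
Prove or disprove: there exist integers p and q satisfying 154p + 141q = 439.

Since gcd(154, 141) = 1, every integer is an integer combination of 154 and 141.
Run the Euclidean algorithm on 154 and 141: 154 = 1·141 + 13, 141 = 10·13 + 11, 13 = 1·11 + 2, 11 = 5·2 + 1, 2 = 2·1 + 0.
Working back up the chain: 1 = 11 − 5·2 = 11 − 5·(13 − 1·11) = −5·13 + 6·11 = −5·13 + 6·(141 − 10·13) = 6·141 − 65·13 = 6·141 − 65·(154 − 1·141) = −65·154 + 71·141. So 154·(-65) + 141·71 = 1.
Scaling by 439 gives the particular solution (p, q) = (-28535, 31169).
Adding 203·141 to p and subtracting 203·154 from q gives the tidier solution (88, -93).
Indeed 154·88 + 141·(-93) = 13552 − 13113 = 439.

p = 88, q = -93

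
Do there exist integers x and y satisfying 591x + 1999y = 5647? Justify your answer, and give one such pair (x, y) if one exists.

x = 270, y = -77

Since gcd(591, 1999) = 1, every integer is an integer combination of 591 and 1999.
Run the Euclidean algorithm on 1999 and 591: 1999 = 3·591 + 226, 591 = 2·226 + 139, 226 = 1·139 + 87, 139 = 1·87 + 52, 87 = 1·52 + 35, 52 = 1·35 + 17, 35 = 2·17 + 1, 17 = 17·1 + 0.
Unwinding: 1 = 35 − 2·17 = 35 − 2·(52 − 1·35) = −2·52 + 3·35 = −2·52 + 3·(87 − 1·52) = 3·87 − 5·52 = 3·87 − 5·(139 − 1·87) = −5·139 + 8·87 = −5·139 + 8·(226 − 1·139) = 8·226 − 13·139 = 8·226 − 13·(591 − 2·226) = −13·591 + 34·226 = −13·591 + 34·(1999 − 3·591) = 34·1999 − 115·591, i.e. 591·(-115) + 1999·34 = 1.
Times 5647: 591·(-649405) + 1999·191998 = 5647, so (-649405, 191998) solves it.
The general solution is x = -649405 + 1999k, y = 191998 − 591k; taking k = 325 gives the smaller pair x = 270, y = -77.
Indeed 591·270 + 1999·(-77) = 159570 − 153923 = 5647.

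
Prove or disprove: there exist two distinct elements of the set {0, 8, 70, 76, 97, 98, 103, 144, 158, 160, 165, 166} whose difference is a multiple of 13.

There is no such pair.

Reduce each element modulo 13: 0↦0, 8↦8, 70↦5, 76↦11, 97↦6, 98↦7, 103↦12, 144↦1, 158↦2, 160↦4, 165↦9, 166↦10.
No residue repeats among the 12 elements, so no pair has difference ≡ 0 (mod 13).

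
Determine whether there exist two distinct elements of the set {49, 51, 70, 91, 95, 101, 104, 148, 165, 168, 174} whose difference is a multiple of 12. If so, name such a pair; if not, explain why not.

Reduce each element modulo 12: 49↦1, 51↦3, 70↦10, 91↦7, 95↦11, 101↦5, 104↦8, 148↦4, 165↦9, 168↦0, 174↦6.
These 11 residues are pairwise different, hence no difference of two elements is divisible by 12.

There is no such pair.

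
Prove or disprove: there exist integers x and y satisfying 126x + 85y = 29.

Since gcd(126, 85) = 1, every integer is an integer combination of 126 and 85.
Euclidean algorithm: 126 = 1·85 + 41, 85 = 2·41 + 3, 41 = 13·3 + 2, 3 = 1·2 + 1, 2 = 2·1 + 0.
Back-substituting, 1 = 3 − 1·2 = 3 − (41 − 13·3) = −41 + 14·3 = −41 + 14·(85 − 2·41) = 14·85 − 29·41 = 14·85 − 29·(126 − 1·85) = −29·126 + 43·85; that is, 126·(-29) + 85·43 = 1.
Times 29: 126·(-841) + 85·1247 = 29, so (-841, 1247) solves it.
Shifting by a multiple of (85, −126) keeps it a solution: x = -841 + 10·85 = 9, y = 1247 − 10·126 = -13.
Indeed 126·9 + 85·(-13) = 1134 − 1105 = 29.

x = 9, y = -13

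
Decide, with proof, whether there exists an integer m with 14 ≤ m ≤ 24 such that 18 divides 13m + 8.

For m = 14, 15 the values 190, 203 are not multiples of 18. Try m = 16: 13·16 + 8 = 216 = 12·18, which is divisible by 18.

m = 16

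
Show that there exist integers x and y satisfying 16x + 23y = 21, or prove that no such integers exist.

Since gcd(16, 23) = 1, every integer is an integer combination of 16 and 23.
Dividing repeatedly: 23 = 1·16 + 7, 16 = 2·7 + 2, 7 = 3·2 + 1, 2 = 2·1 + 0.
Back-substituting, 1 = 7 − 3·2 = 7 − 3·(16 − 2·7) = −3·16 + 7·7 = −3·16 + 7·(23 − 1·16) = 7·23 − 10·16; that is, 16·(-10) + 23·7 = 1.
Scaling by 21 gives the particular solution (x, y) = (-210, 147).
Shifting by a multiple of (23, −16) keeps it a solution: x = -210 + 10·23 = 20, y = 147 − 10·16 = -13.
Indeed 16·20 + 23·(-13) = 320 − 299 = 21.

x = 20, y = -13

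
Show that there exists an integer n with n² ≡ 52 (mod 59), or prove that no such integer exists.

59 is prime, so by Euler's criterion 52 is a square mod 59 iff 52^((59−1)/2) = 52^29 ≡ 1 (mod 59).
Squaring successively (mod 59): 52^2 = 2704 ≡ 49; 52^4 ≡ 49² = 2401 ≡ 41; 52^8 ≡ 41² = 1681 ≡ 29; 52^16 ≡ 29² = 841 ≡ 15.
Since 29 = 16 + 8 + 4 + 1, 52^29 ≡ 15 · 29 · 41 · 52; multiplying out mod 59: 15·29 = 435 ≡ 22, then 22·41 = 902 ≡ 17, then 17·52 = 884 ≡ 58. Thus 52^29 ≡ 58 ≡ −1 (mod 59).
The value −1 means 52 is a non-residue modulo 59, so n² ≡ 52 (mod 59) is impossible.

No such integer exists.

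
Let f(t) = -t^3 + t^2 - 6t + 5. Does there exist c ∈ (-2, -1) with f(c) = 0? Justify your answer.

f has no root in that interval.

Evaluate at the endpoints: f(-2) = 29, f(-1) = 13 — same sign (positive).
The derivative f'(t) = -3t^2 + 2t - 6 is a quadratic with discriminant 2² − 4·(-3)·(-6) = -68 < 0; it never vanishes, so it is always negative (sign of the leading coefficient).
Hence f is strictly decreasing on ℝ, and in particular on [-2, -1]. A strictly monotone function with same-sign endpoint values stays positive on the whole interval, so f has no zero in (-2, -1).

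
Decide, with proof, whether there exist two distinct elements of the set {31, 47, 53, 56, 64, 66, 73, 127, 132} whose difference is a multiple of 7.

The pair (31, 66) works.

31 mod 7 = 3 and 66 mod 7 = 3, so 66 − 31 = 35 = 5·7.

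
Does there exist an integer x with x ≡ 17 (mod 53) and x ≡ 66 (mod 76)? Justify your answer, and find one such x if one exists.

Since 53 and 76 share no common factor, CRT says the pair of congruences has a solution (unique mod 4028).
Any solution of the first congruence is x = 17 + 53t; substituting into the second, 53t ≡ 66 − 17 ≡ 49 (mod 76).
Since 53·33 = 1749 = 23·76 + 1, the inverse of 53 mod 76 is 33.
Therefore t ≡ 33·49 = 1617 ≡ 21 (mod 76).
Taking t = 21 gives x = 17 + 53·21 = 1130.
Verify: 1130 = 21·53 + 17 and 1130 = 14·76 + 66. ✓

x = 1130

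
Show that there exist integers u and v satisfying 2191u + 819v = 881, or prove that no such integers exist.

No such integers exist.

Both 2191 and 819 are divisible by gcd(2191, 819) = 7, hence so is any combination 2191u + 819v.
However 881 leaves remainder 6 on division by 7.
Therefore 2191u + 819v = 881 has no solution in integers.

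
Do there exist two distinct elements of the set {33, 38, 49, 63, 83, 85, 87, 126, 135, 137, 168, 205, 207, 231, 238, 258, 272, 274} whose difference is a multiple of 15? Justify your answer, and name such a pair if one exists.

The pair (33, 63) works.

Both 33 and 63 leave remainder 3 on division by 15; their difference 30 = 2·15 is a multiple of 15.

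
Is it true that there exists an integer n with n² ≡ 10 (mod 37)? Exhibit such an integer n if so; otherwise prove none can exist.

Take n = 11. Then 11² = 121 = 3·37 + 10, so 11² ≡ 10 (mod 37).

n = 11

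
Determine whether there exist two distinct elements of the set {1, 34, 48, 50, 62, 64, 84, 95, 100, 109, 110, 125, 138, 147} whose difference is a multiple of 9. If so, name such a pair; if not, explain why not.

1 mod 9 = 1 and 64 mod 9 = 1, so 64 − 1 = 63 = 7·9.

1 and 64 are such a pair.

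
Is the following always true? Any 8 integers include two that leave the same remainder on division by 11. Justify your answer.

No; for instance {55, 56, 57, 58, 59, 60, 61, 62} is a counterexample.

Try 8 consecutive integers, 55, 56, …, 62. Their remainders mod 11 are 0, 1, 2, 3, 4, 5, 6, 7 — pairwise different, as any 8 ≤ 11 consecutive integers have distinct residues.
So no two of them leave the same remainder on division by 11; the claim fails for this set.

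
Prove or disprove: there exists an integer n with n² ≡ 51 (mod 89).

89 is prime, so by Euler's criterion 51 is a square mod 89 iff 51^((89−1)/2) = 51^44 ≡ 1 (mod 89).
Repeated squaring mod 89: 51^2 = 2601 ≡ 20; 51^4 ≡ 20² = 400 ≡ 44; 51^8 ≡ 44² = 1936 ≡ 67; 51^16 ≡ 67² = 4489 ≡ 39; 51^32 ≡ 39² = 1521 ≡ 8.
Since 44 = 32 + 8 + 4, 51^44 ≡ 8 · 67 · 44; multiplying out mod 89: 8·67 = 536 ≡ 2, then 2·44 = 88 ≡ 88. Thus 51^44 ≡ 88 ≡ −1 (mod 89).
The value −1 means 51 is a non-residue modulo 89, so n² ≡ 51 (mod 89) is impossible.

There is no such integer.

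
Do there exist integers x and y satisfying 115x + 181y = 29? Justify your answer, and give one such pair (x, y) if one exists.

115 and 181 are coprime, so 115x + 181y ranges over all of ℤ.
Euclidean algorithm: 181 = 1·115 + 66, 115 = 1·66 + 49, 66 = 1·49 + 17, 49 = 2·17 + 15, 17 = 1·15 + 2, 15 = 7·2 + 1, 2 = 2·1 + 0.
Working back up the chain: 1 = 15 − 7·2 = 15 − 7·(17 − 1·15) = −7·17 + 8·15 = −7·17 + 8·(49 − 2·17) = 8·49 − 23·17 = 8·49 − 23·(66 − 1·49) = −23·66 + 31·49 = −23·66 + 31·(115 − 1·66) = 31·115 − 54·66 = 31·115 − 54·(181 − 1·115) = −54·181 + 85·115. So 115·85 + 181·(-54) = 1.
Scaling by 29 gives the particular solution (x, y) = (2465, -1566).
Shifting by a multiple of (181, −115) keeps it a solution: x = 2465 − 13·181 = 112, y = -1566 + 13·115 = -71.
Indeed 115·112 + 181·(-71) = 12880 − 12851 = 29.

x = 112, y = -71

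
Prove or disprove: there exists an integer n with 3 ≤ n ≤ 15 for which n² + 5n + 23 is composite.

n = 15

At n = 15: 15² + 5·15 + 23 = 323 = 17·19, which is composite.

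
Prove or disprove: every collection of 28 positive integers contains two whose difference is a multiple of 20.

There are exactly 20 possible remainders on division by 20.
Since 28 > 20, two of the 28 integers must share a residue class by the pigeonhole principle; call them a and b.
Then a ≡ b (mod 20), i.e. 20 ∣ (a − b).

True.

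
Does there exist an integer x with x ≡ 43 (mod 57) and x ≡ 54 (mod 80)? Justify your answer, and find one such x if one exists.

The moduli 57 and 80 are coprime, so by the Chinese Remainder Theorem a unique solution modulo 4560 exists.
Any solution of the first congruence is x = 43 + 57t; substituting into the second, 57t ≡ 54 − 43 ≡ 11 (mod 80).
Note 57·73 = 4161 ≡ 1 (mod 80) (as 4161 − 1 = 52·80), so 57⁻¹ ≡ 73.
Multiplying by 73: t ≡ 73·11 = 803 ≡ 3 (mod 80).
With t = 3: x = 43 + 57·3 = 214.
Check: 214 mod 57 = 43, 214 mod 80 = 54. ✓

x = 214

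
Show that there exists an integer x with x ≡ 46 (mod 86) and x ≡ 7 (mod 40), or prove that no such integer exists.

gcd(86, 40) = 2. If x ≡ 46 (mod 86) and x ≡ 7 (mod 40), then x ≡ 46 (mod 2) and x ≡ 7 (mod 2).
These are incompatible: 46 − 7 = 39 is not divisible by 2.
So no integer satisfies both congruences.

There is no such integer.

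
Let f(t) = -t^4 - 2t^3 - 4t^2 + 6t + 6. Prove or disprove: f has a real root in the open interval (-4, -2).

No such root exists.

f(-4) = -210 and f(-2) = -22, both negative, so a sign-change argument is unavailable; we show f keeps this sign on the whole interval.
Shift to the endpoint -2: with t = -2 − u (0 < u < 2), one computes f(-2 − u) = -u^4 - 6u^3 - 16u^2 - 30u - 22.
All 5 nonzero coefficients of this polynomial in u are negative; hence for u > 0 the value is a sum of negative terms (the constant -22 among them).
So f is strictly negative on (-4, -2); no root exists in the interval.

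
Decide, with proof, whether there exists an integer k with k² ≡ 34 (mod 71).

71 is prime, so by Euler's criterion 34 is a square mod 71 iff 34^((71−1)/2) = 34^35 ≡ 1 (mod 71).
Squaring successively (mod 71): 34^2 = 1156 ≡ 20; 34^4 ≡ 20² = 400 ≡ 45; 34^8 ≡ 45² = 2025 ≡ 37; 34^16 ≡ 37² = 1369 ≡ 20; 34^32 ≡ 20² = 400 ≡ 45.
Since 35 = 32 + 2 + 1, 34^35 ≡ 45 · 20 · 34; multiplying out mod 71: 45·20 = 900 ≡ 48, then 48·34 = 1632 ≡ 70. Thus 34^35 ≡ 70 ≡ −1 (mod 71).
The value −1 means 34 is a non-residue modulo 71, so k² ≡ 34 (mod 71) is impossible.

There is no such integer.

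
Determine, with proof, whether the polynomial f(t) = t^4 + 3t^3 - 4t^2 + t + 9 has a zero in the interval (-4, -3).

Yes, f has a root in the interval.

f(-4) = 5 and f(-3) = -30, which have opposite signs.
As a polynomial, f is continuous on every closed interval.
By the Intermediate Value Theorem, f takes the value 0 somewhere in the open interval.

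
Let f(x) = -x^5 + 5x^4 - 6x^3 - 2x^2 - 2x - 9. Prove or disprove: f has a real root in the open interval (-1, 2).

f(-1) = 3 and f(2) = -21, which have opposite signs.
Since f is a polynomial it is continuous on [-1, 2].
By the Intermediate Value Theorem f must vanish at some point of (-1, 2).

Such a root exists.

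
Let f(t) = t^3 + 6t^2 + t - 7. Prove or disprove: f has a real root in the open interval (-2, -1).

Such a root exists.

f(-2) = 7 and f(-1) = -3, which have opposite signs.
As a polynomial, f is continuous on every closed interval.
By the Intermediate Value Theorem f must vanish at some point of (-2, -1).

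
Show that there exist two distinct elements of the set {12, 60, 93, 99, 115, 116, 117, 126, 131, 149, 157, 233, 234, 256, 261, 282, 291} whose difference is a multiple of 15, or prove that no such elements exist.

The pair (12, 117) works.

Reduce each element mod 15: 12↦12, 60↦0, 93↦3, 99↦9, 115↦10, 116↦11, 117↦12, 126↦6, 131↦11, 149↦14, 157↦7, 233↦8, 234↦9, 256↦1, 261↦6, 282↦12, 291↦6. The residue 12 repeats (at 12 and 117), and 117 − 12 = 105 = 7·15.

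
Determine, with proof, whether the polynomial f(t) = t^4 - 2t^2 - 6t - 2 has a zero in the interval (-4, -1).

No.

The endpoint values f(-4) = 246 and f(-1) = 3 are both positive. Claim: f(t) > 0 for every t in (-4, -1).
Shift to the endpoint -1: with t = -1 − u (0 < u < 3), one computes f(-1 − u) = u^4 + 4u^3 + 4u^2 + 6u + 3.
All 5 nonzero coefficients of this polynomial in u are positive; hence for u > 0 the value is a sum of positive terms (the constant 3 among them).
So f is strictly positive on (-4, -1); no root exists in the interval.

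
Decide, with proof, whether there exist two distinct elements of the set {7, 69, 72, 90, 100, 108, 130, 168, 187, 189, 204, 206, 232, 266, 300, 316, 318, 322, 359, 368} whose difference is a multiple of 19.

7 mod 19 = 7 and 368 mod 19 = 7, so 368 − 7 = 361 = 19·19.

Yes: 7 and 368.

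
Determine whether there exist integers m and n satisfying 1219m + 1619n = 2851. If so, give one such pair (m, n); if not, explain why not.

m = 515, n = -386

Since gcd(1219, 1619) = 1, every integer is an integer combination of 1219 and 1619.
Dividing repeatedly: 1619 = 1·1219 + 400, 1219 = 3·400 + 19, 400 = 21·19 + 1, 19 = 19·1 + 0.
Unwinding: 1 = 400 − 21·19 = 400 − 21·(1219 − 3·400) = −21·1219 + 64·400 = −21·1219 + 64·(1619 − 1·1219) = 64·1619 − 85·1219, i.e. 1219·(-85) + 1619·64 = 1.
Scaling by 2851 gives the particular solution (m, n) = (-242335, 182464).
Shifting by a multiple of (1619, −1219) keeps it a solution: m = -242335 + 150·1619 = 515, n = 182464 − 150·1219 = -386.
Check: 1219·515 + 1619·(-386) = 627785 − 624934 = 2851. ✓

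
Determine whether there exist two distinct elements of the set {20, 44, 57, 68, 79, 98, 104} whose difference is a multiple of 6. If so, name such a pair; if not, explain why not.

Both 20 and 44 leave remainder 2 on division by 6; their difference 24 = 4·6 is a multiple of 6.

The pair (20, 44) works.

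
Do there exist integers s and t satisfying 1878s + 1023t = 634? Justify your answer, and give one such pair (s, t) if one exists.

gcd(1878, 1023) = 3, so every integer of the form 1878s + 1023t is a multiple of 3.
But 634 is not a multiple of 3 (it leaves remainder 1).
Therefore 1878s + 1023t = 634 has no solution in integers.

There are no such integers.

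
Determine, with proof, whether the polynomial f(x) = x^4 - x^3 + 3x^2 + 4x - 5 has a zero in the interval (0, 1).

f(0) = -5 and f(1) = 2, which have opposite signs.
f is continuous everywhere (it is a polynomial), in particular on [0, 1].
By the Intermediate Value Theorem f must vanish at some point of (0, 1).

Yes, f has a root in the interval.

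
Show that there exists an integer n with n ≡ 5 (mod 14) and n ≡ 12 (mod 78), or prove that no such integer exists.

No, no such integer exists.

Reduce both congruences modulo 2, which divides 14 and 78: they say n ≡ 5 (mod 2) and n ≡ 12 (mod 2).
But 5 mod 2 = 1 while 12 mod 2 = 0, a contradiction.
So no integer satisfies both congruences.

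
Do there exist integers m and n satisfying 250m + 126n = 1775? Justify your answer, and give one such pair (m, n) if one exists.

No such integers exist.

Any value of 250m + 126n is a multiple of gcd(250, 126) = 2.
But 1775 is not a multiple of 2 (it leaves remainder 1).
So the equation is unsolvable over ℤ.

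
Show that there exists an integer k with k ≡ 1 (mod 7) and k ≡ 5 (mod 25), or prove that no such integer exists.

k = 155

gcd(7, 25) = 1, so the Chinese Remainder Theorem guarantees exactly one residue class mod 175 satisfying both.
Any solution of the first congruence is k = 1 + 7t; substituting into the second, 7t ≡ 5 − 1 ≡ 4 (mod 25).
Since 7·18 = 126 = 5·25 + 1, the inverse of 7 mod 25 is 18.
Multiplying by 18: t ≡ 18·4 = 72 ≡ 22 (mod 25).
Taking t = 22 gives k = 1 + 7·22 = 155.
Check: 155 mod 7 = 1, 155 mod 25 = 5. ✓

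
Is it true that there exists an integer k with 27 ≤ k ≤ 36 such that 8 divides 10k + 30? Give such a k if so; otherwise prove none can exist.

k = 29

Try k = 29: 10·29 + 30 = 320 = 40·8, which is divisible by 8.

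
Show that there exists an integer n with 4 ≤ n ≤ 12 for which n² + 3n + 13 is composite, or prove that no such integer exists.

At n = 9: 9² + 3·9 + 13 = 121 = 11·11, which is composite.

n = 9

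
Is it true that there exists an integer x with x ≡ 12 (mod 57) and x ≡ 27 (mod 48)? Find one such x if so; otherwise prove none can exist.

Here gcd(57, 48) = 3, and both 12 and 27 leave remainder 0 mod 3, so the system is consistent.
Step through x = 12, 12 + 57, 12 + 2·57, …: the values 12, 69, 126, 183, 240, 297, 354, 411 reduce mod 48 to 12, 21, 30, 39, 0, 9, 18, 27. The value 411 hits 27.
Verify: 411 = 7·57 + 12 and 411 = 8·48 + 27. ✓

x = 411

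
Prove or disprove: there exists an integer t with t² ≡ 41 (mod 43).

Take t = 27. Then 27² = 729 = 16·43 + 41, so 27² ≡ 41 (mod 43).

t = 27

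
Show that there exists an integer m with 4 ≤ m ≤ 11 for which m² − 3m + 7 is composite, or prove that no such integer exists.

At m = 7: 7² − 3·7 + 7 = 35 = 5·7, which is composite.

m = 7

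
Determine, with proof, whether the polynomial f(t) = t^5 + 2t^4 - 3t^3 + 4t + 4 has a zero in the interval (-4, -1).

f(-4) = -332 and f(-1) = 4, which have opposite signs.
f is continuous everywhere (it is a polynomial), in particular on [-4, -1].
By the Intermediate Value Theorem, f takes the value 0 somewhere in the open interval.

Such a root exists.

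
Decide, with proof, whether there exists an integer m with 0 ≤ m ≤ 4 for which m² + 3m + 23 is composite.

At m = 4: 4² + 3·4 + 23 = 51 = 3·17, which is composite.

m = 4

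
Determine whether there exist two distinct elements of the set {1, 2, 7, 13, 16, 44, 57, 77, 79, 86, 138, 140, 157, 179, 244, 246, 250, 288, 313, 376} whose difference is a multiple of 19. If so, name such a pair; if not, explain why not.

Reduce each element mod 19: 1↦1, 2↦2, 7↦7, 13↦13, 16↦16, 44↦6, 57↦0, 77↦1, 79↦3, 86↦10, 138↦5, 140↦7, 157↦5, 179↦8, 244↦16, 246↦18, 250↦3, 288↦3, 313↦9, 376↦15. The residue 1 repeats (at 1 and 77), and 77 − 1 = 76 = 4·19.

Yes: 1 and 77.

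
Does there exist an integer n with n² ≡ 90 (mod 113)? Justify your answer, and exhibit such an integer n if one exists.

There is no such integer.

Apply Euler's criterion with the prime 113: 90 is a quadratic residue iff 90^56 ≡ 1 (mod 113), and a non-residue iff it is ≡ −1.
Repeated squaring mod 113: 90^2 = 8100 ≡ 77; 90^4 ≡ 77² = 5929 ≡ 53; 90^8 ≡ 53² = 2809 ≡ 97; 90^16 ≡ 97² = 9409 ≡ 30; 90^32 ≡ 30² = 900 ≡ 109.
Since 56 = 32 + 16 + 8, 90^56 ≡ 109 · 30 · 97; multiplying out mod 113: 109·30 = 3270 ≡ 106, then 106·97 = 10282 ≡ 112. Thus 90^56 ≡ 112 ≡ −1 (mod 113).
The value −1 means 90 is a non-residue modulo 113, so n² ≡ 90 (mod 113) is impossible.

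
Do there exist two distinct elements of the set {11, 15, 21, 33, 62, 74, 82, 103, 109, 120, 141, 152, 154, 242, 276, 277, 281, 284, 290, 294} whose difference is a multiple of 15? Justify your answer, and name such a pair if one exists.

Yes: 11 and 281.

Reduce each element mod 15: 11↦11, 15↦0, 21↦6, 33↦3, 62↦2, 74↦14, 82↦7, 103↦13, 109↦4, 120↦0, 141↦6, 152↦2, 154↦4, 242↦2, 276↦6, 277↦7, 281↦11, 284↦14, 290↦5, 294↦9. The residue 11 repeats (at 11 and 281), and 281 − 11 = 270 = 18·15.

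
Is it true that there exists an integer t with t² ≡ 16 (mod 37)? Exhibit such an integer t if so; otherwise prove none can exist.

Take t = 4. Then 4² = 16, and since 0 ≤ 16 < 37 this is already reduced: 4² ≡ 16 (mod 37).

t = 4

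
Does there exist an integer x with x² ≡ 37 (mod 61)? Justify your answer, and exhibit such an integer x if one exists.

There is no such integer.

61 is prime, so by Euler's criterion 37 is a square mod 61 iff 37^((61−1)/2) = 37^30 ≡ 1 (mod 61).
Squaring successively (mod 61): 37^2 = 1369 ≡ 27; 37^4 ≡ 27² = 729 ≡ 58; 37^8 ≡ 58² = 3364 ≡ 9; 37^16 ≡ 9² = 81 ≡ 20.
Since 30 = 16 + 8 + 4 + 2, 37^30 ≡ 20 · 9 · 58 · 27; multiplying out mod 61: 20·9 = 180 ≡ 58, then 58·58 = 3364 ≡ 9, then 9·27 = 243 ≡ 60. Thus 37^30 ≡ 60 ≡ −1 (mod 61).
The value −1 means 37 is a non-residue modulo 61, so x² ≡ 37 (mod 61) is impossible.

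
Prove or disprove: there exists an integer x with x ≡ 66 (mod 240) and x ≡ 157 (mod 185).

Both moduli are multiples of 5 = gcd(240, 185), so any solution would satisfy x ≡ 66 and x ≡ 157 modulo 5 simultaneously.
But 66 mod 5 = 1 while 157 mod 5 = 2, a contradiction.
So no integer satisfies both congruences.

No such integer exists.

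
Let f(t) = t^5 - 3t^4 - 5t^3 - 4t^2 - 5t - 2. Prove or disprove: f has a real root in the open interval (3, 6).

Yes, f has a root in the interval.

f(3) = -188 and f(6) = 2632, which have opposite signs.
Since f is a polynomial it is continuous on [3, 6].
By the Intermediate Value Theorem, f takes the value 0 somewhere in the open interval.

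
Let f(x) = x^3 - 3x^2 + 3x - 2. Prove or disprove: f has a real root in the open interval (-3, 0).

No such root exists.

f(-3) = -65 and f(0) = -2, both negative, so a sign-change argument is unavailable; we show f keeps this sign on the whole interval.
Shift to the endpoint 0: with x = −u (0 < u < 3), one computes f(−u) = -u^3 - 3u^2 - 3u - 2.
The nonzero coefficients here are all negative, so for u > 0 every term is negative (or zero), and the constant term -2 is strictly negative.
Therefore f(x) < 0 throughout (-3, 0), and f has no zero there.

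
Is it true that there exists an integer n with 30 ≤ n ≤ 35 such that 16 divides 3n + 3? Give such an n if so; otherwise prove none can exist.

n = 31

At n = 30 the value 93 is not a multiple of 16. Try n = 31: 3·31 + 3 = 96 = 6·16, which is divisible by 16.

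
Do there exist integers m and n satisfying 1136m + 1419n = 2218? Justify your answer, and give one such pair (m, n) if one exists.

1136 and 1419 are coprime, so 1136m + 1419n ranges over all of ℤ.
Euclidean algorithm: 1419 = 1·1136 + 283, 1136 = 4·283 + 4, 283 = 70·4 + 3, 4 = 1·3 + 1, 3 = 3·1 + 0.
Back-substituting, 1 = 4 − 1·3 = 4 − (283 − 70·4) = −283 + 71·4 = −283 + 71·(1136 − 4·283) = 71·1136 − 285·283 = 71·1136 − 285·(1419 − 1·1136) = −285·1419 + 356·1136; that is, 1136·356 + 1419·(-285) = 1.
Times 2218: 1136·789608 + 1419·(-632130) = 2218, so (789608, -632130) solves it.
Shifting by a multiple of (1419, −1136) keeps it a solution: m = 789608 − 556·1419 = 644, n = -632130 + 556·1136 = -514.
Check: 1136·644 + 1419·(-514) = 731584 − 729366 = 2218. ✓

m = 644, n = -514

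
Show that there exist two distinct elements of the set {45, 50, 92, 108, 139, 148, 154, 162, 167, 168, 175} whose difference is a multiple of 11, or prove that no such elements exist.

Two integers differ by a multiple of 11 exactly when they have the same residue mod 11. The residues are 45↦1, 50↦6, 92↦4, 108↦9, 139↦7, 148↦5, 154↦0, 162↦8, 167↦2, 168↦3, 175↦10.
These 11 residues are pairwise different, hence no difference of two elements is divisible by 11.

There is no such pair.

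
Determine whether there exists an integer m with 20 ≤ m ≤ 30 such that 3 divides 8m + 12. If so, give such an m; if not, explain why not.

At m = 20 the value 172 is not a multiple of 3. Try m = 21: 8·21 + 12 = 180 = 60·3, which is divisible by 3.

m = 21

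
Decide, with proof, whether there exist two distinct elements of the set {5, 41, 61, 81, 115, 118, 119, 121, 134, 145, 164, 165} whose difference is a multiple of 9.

The pair (5, 41) works.

5 mod 9 = 5 and 41 mod 9 = 5, so 41 − 5 = 36 = 4·9.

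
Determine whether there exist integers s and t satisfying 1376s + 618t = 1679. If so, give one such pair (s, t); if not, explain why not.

There are no such integers.

Both 1376 and 618 are divisible by gcd(1376, 618) = 2, hence so is any combination 1376s + 618t.
However 1679 leaves remainder 1 on division by 2.
Hence no integers s, t satisfy the equation.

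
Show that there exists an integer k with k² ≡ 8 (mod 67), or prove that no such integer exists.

Apply Euler's criterion with the prime 67: 8 is a quadratic residue iff 8^33 ≡ 1 (mod 67), and a non-residue iff it is ≡ −1.
Squaring successively (mod 67): 8^2 = 64 ≡ 64; 8^4 ≡ 64² = 4096 ≡ 9; 8^8 ≡ 9² = 81 ≡ 14; 8^16 ≡ 14² = 196 ≡ 62; 8^32 ≡ 62² = 3844 ≡ 25.
Since 33 = 32 + 1, 8^33 ≡ 25 · 8; multiplying out mod 67: 25·8 = 200 ≡ 66. Thus 8^33 ≡ 66 ≡ −1 (mod 67).
By Euler's criterion 8 is a quadratic non-residue mod 67: no k satisfies k² ≡ 8 (mod 67).

There is no such integer.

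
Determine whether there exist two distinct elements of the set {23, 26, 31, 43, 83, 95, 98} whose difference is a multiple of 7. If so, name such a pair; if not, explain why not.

Two integers differ by a multiple of 7 exactly when they have the same residue mod 7. The residues are 23↦2, 26↦5, 31↦3, 43↦1, 83↦6, 95↦4, 98↦0.
No residue repeats among the 7 elements, so no pair has difference ≡ 0 (mod 7).

No, no such pair exists.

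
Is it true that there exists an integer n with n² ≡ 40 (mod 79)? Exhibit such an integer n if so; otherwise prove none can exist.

n = 44

Take n = 44. Then 44² = 1936 = 24·79 + 40, so 44² ≡ 40 (mod 79).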